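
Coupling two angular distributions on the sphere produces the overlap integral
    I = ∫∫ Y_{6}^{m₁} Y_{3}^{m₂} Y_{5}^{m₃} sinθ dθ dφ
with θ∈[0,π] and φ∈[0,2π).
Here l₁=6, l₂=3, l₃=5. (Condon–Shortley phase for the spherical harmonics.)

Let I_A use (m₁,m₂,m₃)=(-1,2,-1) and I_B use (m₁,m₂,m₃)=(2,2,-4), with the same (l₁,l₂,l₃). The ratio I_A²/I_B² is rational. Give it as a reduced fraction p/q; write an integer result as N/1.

14/15

Shared (l₁,l₂,l₃)=(6,3,5): N and (l;000)² cancel in I_A²/I_B².
A: Δ = 4!·8!·2!/15! = 1/675675; Racah Σ t=3..4: t=3:−1/6912 t=4:+1/17280 = -1/11520; ⇒ 3j(6 3 5; -1 2 -1)² = 2/143, sgn -1
B: Δ = 4!·8!·2!/15! = 1/675675; Racah Σ t=3..4: t=3:−1/60480 t=4:+1/967680 = -1/64512; ⇒ 3j(6 3 5; 2 2 -4)² = 15/1001, sgn +1
I_A²/I_B² = (2/143)/(15/1001) = 14/15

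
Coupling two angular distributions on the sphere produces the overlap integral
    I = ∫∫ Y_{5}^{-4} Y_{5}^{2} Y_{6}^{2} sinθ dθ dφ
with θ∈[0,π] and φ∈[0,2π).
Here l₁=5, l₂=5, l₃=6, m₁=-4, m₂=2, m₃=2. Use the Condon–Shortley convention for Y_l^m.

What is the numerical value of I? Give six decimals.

m-sum 0 ✓  L=16 even ✓  0≤6≤10 ✓
Π(2lᵢ+1) = 11×11×13 = 1573
triangle coeff Δ(5,5,6) = 1/28588560
Σ_t [0,4]: t=0:+1/345600 t=1:−1/13824 t=2:+1/5184 t=3:−1/13824 t=4:+1/345600 = 7/129600
(3j)²=80/7293 [(5 5 6; 0 0 0)], sign=+1
Σ_t [3,4]: t=3:−1/207360 t=4:+1/103680 = 1/207360
(3j)²=21/2431 [(5 5 6; -4 2 2)], sign=+1
⇒ 4πI² = 560/3757
I = (+1)√(560/3757/(4π)) = 0.10891018

0.108910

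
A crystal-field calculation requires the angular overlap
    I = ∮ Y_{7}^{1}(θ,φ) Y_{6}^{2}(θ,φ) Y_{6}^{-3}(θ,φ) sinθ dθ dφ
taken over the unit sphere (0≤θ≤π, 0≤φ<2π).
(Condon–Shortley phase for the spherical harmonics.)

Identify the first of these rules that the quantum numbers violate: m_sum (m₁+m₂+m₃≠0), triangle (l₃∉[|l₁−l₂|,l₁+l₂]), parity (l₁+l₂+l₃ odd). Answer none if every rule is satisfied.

parity

azimuthal sum: 1 + 2 − 3 = 0  ✓
1 ≤ 6 ≤ 13 (triangle on l)  ✓
L = 7 + 6 + 6 = 19 (odd)  ✗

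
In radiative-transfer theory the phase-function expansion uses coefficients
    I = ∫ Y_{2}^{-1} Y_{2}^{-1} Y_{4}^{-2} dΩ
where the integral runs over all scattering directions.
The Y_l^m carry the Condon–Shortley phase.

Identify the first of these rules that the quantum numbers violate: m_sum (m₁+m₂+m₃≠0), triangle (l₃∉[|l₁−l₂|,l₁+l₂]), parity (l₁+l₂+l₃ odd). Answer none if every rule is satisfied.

m_sum

azimuthal sum: -1 − 1 − 2 = -4  ✗
0 ≤ 4 ≤ 4 (triangle on l)
L = 2 + 2 + 4 = 8 (even)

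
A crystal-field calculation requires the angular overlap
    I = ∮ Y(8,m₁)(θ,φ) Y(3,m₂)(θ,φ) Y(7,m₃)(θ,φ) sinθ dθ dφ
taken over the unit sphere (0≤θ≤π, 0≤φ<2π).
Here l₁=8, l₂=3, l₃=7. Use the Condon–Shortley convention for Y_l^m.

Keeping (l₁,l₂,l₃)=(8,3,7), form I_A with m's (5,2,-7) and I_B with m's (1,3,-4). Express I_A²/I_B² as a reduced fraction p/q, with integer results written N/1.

338/825

l's match ⇒ only the (l;m) 3-j factors differ between A and B.
A: triangle coeff Δ(8,3,7) = 1/5290740; Σ_t [3,3]: t=3:−1/5748019200 = -1/5748019200; (3j)²=13/5814 [(8 3 7; 5 2 -7)], sign=-1
B: triangle coeff Δ(8,3,7) = 1/5290740; Σ_t [4,4]: t=4:+1/104509440 = 1/104509440; (3j)²=275/50388 [(8 3 7; 1 3 -4)], sign=-1
I_A²/I_B² = (13/5814)/(275/50388) = 338/825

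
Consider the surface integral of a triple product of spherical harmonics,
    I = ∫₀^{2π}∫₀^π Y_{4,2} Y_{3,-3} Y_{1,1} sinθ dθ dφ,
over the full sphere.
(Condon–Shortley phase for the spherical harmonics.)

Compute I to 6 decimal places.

m-sum 0 ✓  L=8 even ✓  1≤1≤7 ✓
Π(2lᵢ+1) = 9×7×3 = 189
triangle coeff Δ(4,3,1) = 1/252
Σ_t [3,3]: t=3:−1/36 = -1/36
(3j)²=4/63 [(4 3 1; 0 0 0)], sign=+1
Σ_t [0,0]: t=0:+1/1440 = 1/1440
(3j)²=1/252 [(4 3 1; 2 -3 1)], sign=+1
⇒ 4πI² = 1/21
I = (+1)√(1/21/(4π)) = 0.06155813

0.061558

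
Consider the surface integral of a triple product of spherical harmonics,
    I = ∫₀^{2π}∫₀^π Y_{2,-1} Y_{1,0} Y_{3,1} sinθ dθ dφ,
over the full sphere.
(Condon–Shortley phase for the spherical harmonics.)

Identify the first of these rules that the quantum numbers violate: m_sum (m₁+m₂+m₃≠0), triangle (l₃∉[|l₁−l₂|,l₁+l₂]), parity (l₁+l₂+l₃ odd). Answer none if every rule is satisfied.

azimuthal sum: -1 + 0 + 1 = 0  ✓
1 ≤ 3 ≤ 3 (triangle on l)  ✓
L = 2 + 1 + 3 = 6 (even)  ✓

none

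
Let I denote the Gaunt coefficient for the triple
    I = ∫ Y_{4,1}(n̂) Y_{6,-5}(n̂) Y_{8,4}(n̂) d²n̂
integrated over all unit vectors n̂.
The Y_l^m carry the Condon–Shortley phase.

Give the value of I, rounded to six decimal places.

-0.161070

Checks pass: Σm=0; 18 even; l₃=8∈[2,10].
(2·4+1)(2·6+1)(2·8+1) = 1989
Δ: 2! 6! 10! / 19! → 1/23279256
sum: t=0:+1/1658880 t=1:−1/518400 t=2:+1/1658880 = -1/1382400
3j²(4 6 8; 0 0 0) = Δ·Π!·Σ² = 504/46189  (sign -1)
sum: t=0:+1/26127360 t=1:−1/174182400 = 17/522547200
3j²(4 6 8; 1 -5 4) = Δ·Π!·Σ² = 935/62244  (sign +1)
combine: 4πI² = 1989·504/46189·935/62244 = 1530/4693
take √, sign -1: I = -0.16107031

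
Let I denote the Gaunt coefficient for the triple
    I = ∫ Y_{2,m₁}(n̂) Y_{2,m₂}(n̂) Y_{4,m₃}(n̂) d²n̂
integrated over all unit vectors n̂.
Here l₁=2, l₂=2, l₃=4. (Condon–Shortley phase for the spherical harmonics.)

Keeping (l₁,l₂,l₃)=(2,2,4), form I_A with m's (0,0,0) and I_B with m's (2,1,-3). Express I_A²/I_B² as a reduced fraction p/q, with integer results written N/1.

36/35

l's match ⇒ only the (l;m) 3-j factors differ between A and B.
A: triangle coeff Δ(2,2,4) = 1/630; Σ_t [0,0]: t=0:+1/16 = 1/16; (3j)²=2/35 [(2 2 4; 0 0 0)], sign=+1
B: triangle coeff Δ(2,2,4) = 1/630; Σ_t [0,0]: t=0:+1/144 = 1/144; (3j)²=1/18 [(2 2 4; 2 1 -3)], sign=-1
I_A²/I_B² = (2/35)/(1/18) = 36/35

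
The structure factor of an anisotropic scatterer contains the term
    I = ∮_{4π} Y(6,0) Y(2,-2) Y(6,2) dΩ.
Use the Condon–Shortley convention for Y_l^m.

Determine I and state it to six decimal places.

m-sum 0 ✓  L=14 even ✓  4≤6≤8 ✓
Π(2lᵢ+1) = 13×5×13 = 845
triangle coeff Δ(6,2,6) = 1/90090
Σ_t [0,2]: t=0:+1/69120 t=1:−1/14400 t=2:+1/69120 = -7/172800
(3j)²=14/715 [(6 2 6; 0 0 0)], sign=-1
Σ_t [0,0]: t=0:+1/69120 = 1/69120
(3j)²=4/143 [(6 2 6; 0 -2 2)], sign=+1
⇒ 4πI² = 56/121
I = (-1)√(56/121/(4π)) = -0.19190947

-0.191909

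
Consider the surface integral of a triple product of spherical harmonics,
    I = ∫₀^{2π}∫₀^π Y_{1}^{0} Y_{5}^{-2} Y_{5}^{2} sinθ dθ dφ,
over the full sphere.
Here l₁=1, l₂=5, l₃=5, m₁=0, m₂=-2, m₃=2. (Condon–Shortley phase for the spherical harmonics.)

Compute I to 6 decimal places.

0.000000

Σlᵢ=11 odd — θ-integrand is odd under cosθ→−cosθ; I=0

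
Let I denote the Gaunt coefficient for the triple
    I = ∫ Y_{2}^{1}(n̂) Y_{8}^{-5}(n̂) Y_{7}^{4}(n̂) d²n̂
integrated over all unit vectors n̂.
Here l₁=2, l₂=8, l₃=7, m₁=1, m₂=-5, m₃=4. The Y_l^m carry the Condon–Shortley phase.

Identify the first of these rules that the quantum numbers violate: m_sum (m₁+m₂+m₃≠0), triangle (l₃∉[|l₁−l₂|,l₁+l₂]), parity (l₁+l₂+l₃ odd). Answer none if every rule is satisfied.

parity

azimuthal sum: 1 − 5 + 4 = 0  ✓
6 ≤ 7 ≤ 10 (triangle on l)  ✓
L = 2 + 8 + 7 = 17 (odd)  ✗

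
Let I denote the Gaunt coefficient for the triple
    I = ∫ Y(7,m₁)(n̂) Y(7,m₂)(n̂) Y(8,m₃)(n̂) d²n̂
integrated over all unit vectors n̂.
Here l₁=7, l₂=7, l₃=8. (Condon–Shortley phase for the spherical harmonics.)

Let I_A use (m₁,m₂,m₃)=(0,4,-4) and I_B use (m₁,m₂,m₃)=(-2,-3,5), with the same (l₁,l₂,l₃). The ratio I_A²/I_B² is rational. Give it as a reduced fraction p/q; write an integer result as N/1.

l's match ⇒ only the (l;m) 3-j factors differ between A and B.
A: triangle coeff Δ(7,7,8) = 1/22086194130; Σ_t [3,6]: t=3:−1/836075520 t=4:+1/174182400 t=5:−1/248832000 t=6:+1/2612736000 = 19/20901888000; (3j)²=133/50830 [(7 7 8; 0 4 -4)], sign=+1
B: triangle coeff Δ(7,7,8) = 1/22086194130; Σ_t [1,4]: t=1:−1/3483648000 t=2:+1/348364800 t=3:−1/261273600 t=4:+1/1393459200 = -11/20901888000; (3j)²=66/37145 [(7 7 8; -2 -3 5)], sign=+1
I_A²/I_B² = (133/50830)/(66/37145) = 2527/1716

2527/1716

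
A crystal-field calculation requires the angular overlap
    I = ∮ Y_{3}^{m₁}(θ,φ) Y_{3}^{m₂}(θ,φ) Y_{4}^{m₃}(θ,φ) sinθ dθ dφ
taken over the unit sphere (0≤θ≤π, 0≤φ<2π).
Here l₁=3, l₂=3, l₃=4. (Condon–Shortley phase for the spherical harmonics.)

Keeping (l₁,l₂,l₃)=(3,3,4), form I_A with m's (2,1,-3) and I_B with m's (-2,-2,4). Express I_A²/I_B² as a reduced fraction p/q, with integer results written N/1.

l's match ⇒ only the (l;m) 3-j factors differ between A and B.
A: triangle coeff Δ(3,3,4) = 1/34650; Σ_t [0,1]: t=0:+1/288 t=1:−1/144 = -1/288; (3j)²=1/99 [(3 3 4; 2 1 -3)], sign=+1
B: triangle coeff Δ(3,3,4) = 1/34650; Σ_t [1,1]: t=1:−1/576 = -1/576; (3j)²=5/99 [(3 3 4; -2 -2 4)], sign=-1
I_A²/I_B² = (1/99)/(5/99) = 1/5

1/5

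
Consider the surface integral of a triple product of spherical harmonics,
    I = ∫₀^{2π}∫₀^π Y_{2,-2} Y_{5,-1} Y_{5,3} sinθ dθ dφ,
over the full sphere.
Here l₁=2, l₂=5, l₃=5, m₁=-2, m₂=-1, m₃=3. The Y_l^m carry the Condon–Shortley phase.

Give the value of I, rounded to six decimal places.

Rules hold: Σm=0, L=12 even, 3≤5≤7.
N = 5·11·11 = 605
Δ = 2!·2!·8!/13! = 1/38610
Racah Σ t=0..2: t=0:+1/2880 t=1:−1/576 t=2:+1/2880 = -1/960
⇒ 3j(2 5 5; 0 0 0)² = 10/429, sgn +1
Racah Σ t=2..2: t=2:+1/5760 = 1/5760
⇒ 3j(2 5 5; -2 -1 3)² = 56/2145, sgn +1
4πI² = N·(3j₀)²·(3jₘ)² = 560/1521
I = +1·√(0.368179/4π) = 0.17116875

0.171169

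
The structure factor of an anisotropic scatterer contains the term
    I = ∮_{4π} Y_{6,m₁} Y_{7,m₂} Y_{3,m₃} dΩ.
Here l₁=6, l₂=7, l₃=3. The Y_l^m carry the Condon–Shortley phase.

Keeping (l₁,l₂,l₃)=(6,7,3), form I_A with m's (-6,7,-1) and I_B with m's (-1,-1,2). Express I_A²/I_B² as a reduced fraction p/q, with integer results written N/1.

l's match ⇒ only the (l;m) 3-j factors differ between A and B.
A: triangle coeff Δ(6,7,3) = 1/2042040; Σ_t [10,10]: t=10:+1/174182400 = 1/174182400; (3j)²=11/340 [(6 7 3; -6 7 -1)], sign=+1
B: triangle coeff Δ(6,7,3) = 1/2042040; Σ_t [5,6]: t=5:−1/172800 t=6:+1/414720 = -7/2073600; (3j)²=343/29172 [(6 7 3; -1 -1 2)], sign=+1
I_A²/I_B² = (11/340)/(343/29172) = 4719/1715

4719/1715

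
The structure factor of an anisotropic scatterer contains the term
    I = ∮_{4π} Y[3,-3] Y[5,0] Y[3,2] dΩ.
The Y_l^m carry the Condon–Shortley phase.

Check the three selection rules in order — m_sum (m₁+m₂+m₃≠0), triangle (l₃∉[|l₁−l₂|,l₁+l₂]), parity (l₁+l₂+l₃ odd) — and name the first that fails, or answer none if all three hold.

m_sum

Σmᵢ = -1  ✗
l₃∈[|l₁−l₂|,l₁+l₂]=[2,8], have l₃=3
Σlᵢ = 11 ⇒ odd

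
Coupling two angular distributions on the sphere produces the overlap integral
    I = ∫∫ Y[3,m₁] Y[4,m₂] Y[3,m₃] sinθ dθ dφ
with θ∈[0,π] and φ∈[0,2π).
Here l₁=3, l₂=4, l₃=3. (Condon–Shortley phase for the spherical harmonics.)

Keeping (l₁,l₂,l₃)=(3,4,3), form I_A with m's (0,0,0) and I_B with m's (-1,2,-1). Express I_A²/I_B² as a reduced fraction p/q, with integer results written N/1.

Shared (l₁,l₂,l₃)=(3,4,3): N and (l;000)² cancel in I_A²/I_B².
A: Δ = 4!·2!·4!/11! = 1/34650; Racah Σ t=1..3: t=1:−1/72 t=2:+1/16 t=3:−1/72 = 5/144; ⇒ 3j(3 4 3; 0 0 0)² = 2/77, sgn -1
B: Δ = 4!·2!·4!/11! = 1/34650; Racah Σ t=2..4: t=2:+1/192 t=3:−1/36 t=4:+1/192 = -5/288; ⇒ 3j(3 4 3; -1 2 -1)² = 20/693, sgn -1
I_A²/I_B² = (2/77)/(20/693) = 9/10

9/10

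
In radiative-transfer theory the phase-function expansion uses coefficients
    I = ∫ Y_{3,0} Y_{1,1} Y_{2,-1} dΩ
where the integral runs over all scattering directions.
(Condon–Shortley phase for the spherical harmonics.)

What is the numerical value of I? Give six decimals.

0.143048

Checks pass: Σm=0; 6 even; l₃=2∈[2,4].
(2·3+1)(2·1+1)(2·2+1) = 105
Δ: 2! 4! 0! / 7! → 1/105
sum: t=1:−1/4 = -1/4
3j²(3 1 2; 0 0 0) = Δ·Π!·Σ² = 3/35  (sign -1)
sum: t=2:+1/12 = 1/12
3j²(3 1 2; 0 1 -1) = Δ·Π!·Σ² = 1/35  (sign -1)
combine: 4πI² = 105·3/35·1/35 = 9/35
take √, sign +1: I = 0.14304817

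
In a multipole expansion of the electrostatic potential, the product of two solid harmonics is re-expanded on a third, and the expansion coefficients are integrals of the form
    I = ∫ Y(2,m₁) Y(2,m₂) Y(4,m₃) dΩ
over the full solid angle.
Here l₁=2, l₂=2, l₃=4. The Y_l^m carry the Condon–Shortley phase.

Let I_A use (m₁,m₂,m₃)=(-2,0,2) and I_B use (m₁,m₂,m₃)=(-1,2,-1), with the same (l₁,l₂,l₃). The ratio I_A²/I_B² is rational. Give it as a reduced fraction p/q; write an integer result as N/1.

3/1

Same 2,2,4: normalisation and zero-m 3j drop out of the ratio.
A: Δ: 0! 4! 4! / 9! → 1/630; sum: t=0:+1/96 = 1/96; 3j²(2 2 4; -2 0 2) = Δ·Π!·Σ² = 1/42  (sign +1)
B: Δ: 0! 4! 4! / 9! → 1/630; sum: t=0:+1/144 = 1/144; 3j²(2 2 4; -1 2 -1) = Δ·Π!·Σ² = 1/126  (sign -1)
I_A²/I_B² = (1/42)/(1/126) = 3/1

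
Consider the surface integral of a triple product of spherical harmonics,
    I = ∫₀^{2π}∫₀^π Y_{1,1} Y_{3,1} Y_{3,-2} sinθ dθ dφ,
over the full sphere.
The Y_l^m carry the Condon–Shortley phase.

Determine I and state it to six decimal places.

0.000000

Σlᵢ=7 odd — θ-integrand is odd under cosθ→−cosθ; I=0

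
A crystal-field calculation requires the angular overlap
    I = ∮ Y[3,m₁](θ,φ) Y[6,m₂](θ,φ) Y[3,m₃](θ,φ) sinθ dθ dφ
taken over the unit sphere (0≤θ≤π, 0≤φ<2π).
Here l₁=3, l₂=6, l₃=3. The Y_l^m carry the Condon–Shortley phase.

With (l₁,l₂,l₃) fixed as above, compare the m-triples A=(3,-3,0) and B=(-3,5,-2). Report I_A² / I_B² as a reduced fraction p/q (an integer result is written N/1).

2/11

Same 3,6,3: normalisation and zero-m 3j drop out of the ratio.
A: Δ: 6! 0! 6! / 13! → 1/12012; sum: t=0:+1/25920 = 1/25920; 3j²(3 6 3; 3 -3 0) = Δ·Π!·Σ² = 1/143  (sign -1)
B: Δ: 6! 0! 6! / 13! → 1/12012; sum: t=6:+1/86400 = 1/86400; 3j²(3 6 3; -3 5 -2) = Δ·Π!·Σ² = 1/26  (sign -1)
I_A²/I_B² = (1/143)/(1/26) = 2/11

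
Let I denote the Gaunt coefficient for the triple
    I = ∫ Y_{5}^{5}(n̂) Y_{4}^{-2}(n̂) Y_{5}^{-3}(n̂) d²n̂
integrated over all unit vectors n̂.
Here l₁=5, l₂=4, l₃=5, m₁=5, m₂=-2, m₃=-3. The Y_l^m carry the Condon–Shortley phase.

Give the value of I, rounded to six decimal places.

-0.184127

Rules hold: Σm=0, L=14 even, 1≤5≤9.
N = 11·9·11 = 1089
Δ = 4!·6!·4!/15! = 1/3153150
Racah Σ t=0..4: t=0:+1/69120 t=1:−1/1728 t=2:+1/576 t=3:−1/1728 t=4:+1/69120 = 7/11520
⇒ 3j(5 4 5; 0 0 0)² = 2/143, sgn -1
Racah Σ t=0..0: t=0:+1/69120 = 1/69120
⇒ 3j(5 4 5; 5 -2 -3)² = 4/143, sgn +1
4πI² = N·(3j₀)²·(3jₘ)² = 72/169
I = -1·√(0.426036/4π) = -0.18412721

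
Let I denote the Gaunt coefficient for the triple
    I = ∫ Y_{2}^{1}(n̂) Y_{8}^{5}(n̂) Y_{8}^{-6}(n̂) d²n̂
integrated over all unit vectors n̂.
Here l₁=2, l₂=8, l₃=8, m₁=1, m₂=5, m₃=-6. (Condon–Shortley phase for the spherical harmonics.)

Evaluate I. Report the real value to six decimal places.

0.193241

Rules hold: Σm=0, L=18 even, 6≤8≤10.
N = 5·17·17 = 1445
Δ = 2!·2!·14!/19! = 1/348840
Racah Σ t=0..2: t=0:+1/116121600 t=1:−1/25401600 t=2:+1/116121600 = -1/45158400
⇒ 3j(2 8 8; 0 0 0)² = 24/1615, sgn -1
Racah Σ t=0..1: t=0:+1/12454041600 t=1:−1/1916006400 = -1/2264371200
⇒ 3j(2 8 8; 1 5 -6)² = 847/38760, sgn -1
4πI² = N·(3j₀)²·(3jₘ)² = 847/1805
I = +1·√(0.469252/4π) = 0.19324051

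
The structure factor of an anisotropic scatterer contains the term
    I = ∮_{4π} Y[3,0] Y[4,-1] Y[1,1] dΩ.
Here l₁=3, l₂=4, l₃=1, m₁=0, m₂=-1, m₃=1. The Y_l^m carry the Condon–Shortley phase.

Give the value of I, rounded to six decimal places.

Checks pass: Σm=0; 8 even; l₃=1∈[1,7].
(2·3+1)(2·4+1)(2·1+1) = 189
Δ: 6! 0! 2! / 9! → 1/252
sum: t=3:−1/36 = -1/36
3j²(3 4 1; 0 0 0) = Δ·Π!·Σ² = 4/63  (sign +1)
sum: t=3:−1/72 = -1/72
3j²(3 4 1; 0 -1 1) = Δ·Π!·Σ² = 5/126  (sign -1)
combine: 4πI² = 189·4/63·5/126 = 10/21
take √, sign -1: I = -0.19466390

-0.194664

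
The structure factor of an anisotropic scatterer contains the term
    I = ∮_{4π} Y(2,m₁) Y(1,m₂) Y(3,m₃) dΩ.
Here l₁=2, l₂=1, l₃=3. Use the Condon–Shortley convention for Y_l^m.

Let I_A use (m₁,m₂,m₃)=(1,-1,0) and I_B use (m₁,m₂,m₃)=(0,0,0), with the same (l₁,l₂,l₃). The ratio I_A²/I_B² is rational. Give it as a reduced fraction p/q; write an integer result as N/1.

1/3

Shared (l₁,l₂,l₃)=(2,1,3): N and (l;000)² cancel in I_A²/I_B².
A: Δ = 0!·4!·2!/7! = 1/105; Racah Σ t=0..0: t=0:+1/12 = 1/12; ⇒ 3j(2 1 3; 1 -1 0)² = 1/35, sgn -1
B: Δ = 0!·4!·2!/7! = 1/105; Racah Σ t=0..0: t=0:+1/4 = 1/4; ⇒ 3j(2 1 3; 0 0 0)² = 3/35, sgn -1
I_A²/I_B² = (1/35)/(3/35) = 1/3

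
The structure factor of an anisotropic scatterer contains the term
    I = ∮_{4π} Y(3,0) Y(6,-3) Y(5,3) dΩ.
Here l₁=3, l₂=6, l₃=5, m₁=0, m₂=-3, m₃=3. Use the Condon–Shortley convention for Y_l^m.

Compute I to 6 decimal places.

0.036034

Rules hold: Σm=0, L=14 even, 3≤5≤9.
N = 7·13·11 = 1001
Δ = 4!·2!·8!/15! = 1/675675
Racah Σ t=1..3: t=1:−1/8640 t=2:+1/2304 t=3:−1/8640 = 7/34560
⇒ 3j(3 6 5; 0 0 0)² = 7/429, sgn -1
Racah Σ t=1..3: t=1:−1/17280 t=2:+1/20160 t=3:−1/483840 = -1/96768
⇒ 3j(3 6 5; 0 -3 3)² = 1/1001, sgn -1
4πI² = N·(3j₀)²·(3jₘ)² = 7/429
I = +1·√(0.016317/4π) = 0.03603425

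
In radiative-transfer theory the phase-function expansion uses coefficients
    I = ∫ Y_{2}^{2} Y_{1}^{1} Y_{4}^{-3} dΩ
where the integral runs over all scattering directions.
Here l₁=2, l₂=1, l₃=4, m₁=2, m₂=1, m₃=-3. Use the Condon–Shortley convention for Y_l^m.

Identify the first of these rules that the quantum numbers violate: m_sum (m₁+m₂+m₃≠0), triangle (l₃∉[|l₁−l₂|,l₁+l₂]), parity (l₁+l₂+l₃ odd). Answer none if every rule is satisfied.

triangle

Σmᵢ = 0  ✓
l₃∈[|l₁−l₂|,l₁+l₂]=[1,3], have l₃=4  ✗
Σlᵢ = 7 ⇒ odd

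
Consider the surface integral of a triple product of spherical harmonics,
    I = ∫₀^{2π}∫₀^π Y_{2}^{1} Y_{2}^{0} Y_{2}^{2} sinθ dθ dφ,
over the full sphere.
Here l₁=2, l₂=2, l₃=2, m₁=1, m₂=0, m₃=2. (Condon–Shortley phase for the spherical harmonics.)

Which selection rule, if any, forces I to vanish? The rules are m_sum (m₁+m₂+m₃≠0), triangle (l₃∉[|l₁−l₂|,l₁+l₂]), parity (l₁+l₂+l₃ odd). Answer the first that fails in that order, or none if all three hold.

Σmᵢ = 3  ✗
l₃∈[|l₁−l₂|,l₁+l₂]=[0,4], have l₃=2
Σlᵢ = 6 ⇒ even

m_sum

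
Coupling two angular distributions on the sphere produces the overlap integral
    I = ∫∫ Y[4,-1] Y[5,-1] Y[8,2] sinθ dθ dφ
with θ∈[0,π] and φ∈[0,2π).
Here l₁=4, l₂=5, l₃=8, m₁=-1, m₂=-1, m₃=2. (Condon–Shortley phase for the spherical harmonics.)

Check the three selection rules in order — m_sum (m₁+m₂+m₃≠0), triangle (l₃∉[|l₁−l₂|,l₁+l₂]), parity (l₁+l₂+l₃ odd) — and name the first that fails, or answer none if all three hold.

parity

Σmᵢ = 0  ✓
l₃∈[|l₁−l₂|,l₁+l₂]=[1,9], have l₃=8  ✓
Σlᵢ = 17 ⇒ odd  ✗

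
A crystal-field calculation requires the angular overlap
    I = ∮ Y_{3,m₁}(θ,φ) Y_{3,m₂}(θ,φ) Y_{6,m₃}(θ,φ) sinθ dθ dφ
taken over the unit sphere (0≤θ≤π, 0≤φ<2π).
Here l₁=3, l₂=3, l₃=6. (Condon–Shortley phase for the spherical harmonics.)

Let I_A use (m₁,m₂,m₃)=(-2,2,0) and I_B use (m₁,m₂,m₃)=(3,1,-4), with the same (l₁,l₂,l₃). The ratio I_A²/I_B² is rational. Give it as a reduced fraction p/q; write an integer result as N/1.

l's match ⇒ only the (l;m) 3-j factors differ between A and B.
A: triangle coeff Δ(3,3,6) = 1/12012; Σ_t [0,0]: t=0:+1/14400 = 1/14400; (3j)²=3/1001 [(3 3 6; -2 2 0)], sign=+1
B: triangle coeff Δ(3,3,6) = 1/12012; Σ_t [0,0]: t=0:+1/34560 = 1/34560; (3j)²=5/286 [(3 3 6; 3 1 -4)], sign=+1
I_A²/I_B² = (3/1001)/(5/286) = 6/35

6/35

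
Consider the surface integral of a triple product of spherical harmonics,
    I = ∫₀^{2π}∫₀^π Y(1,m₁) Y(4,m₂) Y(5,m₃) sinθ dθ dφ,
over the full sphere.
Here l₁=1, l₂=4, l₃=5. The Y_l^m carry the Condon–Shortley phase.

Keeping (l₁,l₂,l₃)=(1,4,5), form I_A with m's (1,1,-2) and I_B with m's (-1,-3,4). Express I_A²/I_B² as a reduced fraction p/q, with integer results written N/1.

l's match ⇒ only the (l;m) 3-j factors differ between A and B.
A: triangle coeff Δ(1,4,5) = 1/495; Σ_t [0,0]: t=0:+1/1440 = 1/1440; (3j)²=7/165 [(1 4 5; 1 1 -2)], sign=-1
B: triangle coeff Δ(1,4,5) = 1/495; Σ_t [0,0]: t=0:+1/10080 = 1/10080; (3j)²=4/55 [(1 4 5; -1 -3 4)], sign=-1
I_A²/I_B² = (7/165)/(4/55) = 7/12

7/12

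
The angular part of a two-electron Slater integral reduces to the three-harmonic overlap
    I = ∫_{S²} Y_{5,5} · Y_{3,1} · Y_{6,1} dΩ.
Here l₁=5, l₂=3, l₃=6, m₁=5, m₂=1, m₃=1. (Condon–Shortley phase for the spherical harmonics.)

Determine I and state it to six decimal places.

0.000000

Σmᵢ = 7 ≠ 0, so the φ-integral vanishes; I = 0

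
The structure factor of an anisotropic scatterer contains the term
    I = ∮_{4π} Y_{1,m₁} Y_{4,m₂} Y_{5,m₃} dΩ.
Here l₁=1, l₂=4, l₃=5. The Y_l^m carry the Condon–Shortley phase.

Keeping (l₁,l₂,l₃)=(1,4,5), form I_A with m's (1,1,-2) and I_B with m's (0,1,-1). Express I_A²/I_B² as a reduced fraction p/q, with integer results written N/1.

7/8

Shared (l₁,l₂,l₃)=(1,4,5): N and (l;000)² cancel in I_A²/I_B².
A: Δ = 0!·2!·8!/11! = 1/495; Racah Σ t=0..0: t=0:+1/1440 = 1/1440; ⇒ 3j(1 4 5; 1 1 -2)² = 7/165, sgn -1
B: Δ = 0!·2!·8!/11! = 1/495; Racah Σ t=0..0: t=0:+1/720 = 1/720; ⇒ 3j(1 4 5; 0 1 -1)² = 8/165, sgn +1
I_A²/I_B² = (7/165)/(8/165) = 7/8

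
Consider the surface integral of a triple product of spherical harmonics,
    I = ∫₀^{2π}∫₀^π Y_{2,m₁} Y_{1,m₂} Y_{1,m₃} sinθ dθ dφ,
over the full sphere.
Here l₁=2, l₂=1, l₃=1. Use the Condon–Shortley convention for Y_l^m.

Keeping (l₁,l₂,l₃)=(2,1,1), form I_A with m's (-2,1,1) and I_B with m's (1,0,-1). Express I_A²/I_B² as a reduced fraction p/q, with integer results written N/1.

Shared (l₁,l₂,l₃)=(2,1,1): N and (l;000)² cancel in I_A²/I_B².
A: Δ = 2!·2!·0!/5! = 1/30; Racah Σ t=2..2: t=2:+1/4 = 1/4; ⇒ 3j(2 1 1; -2 1 1)² = 1/5, sgn +1
B: Δ = 2!·2!·0!/5! = 1/30; Racah Σ t=1..1: t=1:−1/2 = -1/2; ⇒ 3j(2 1 1; 1 0 -1)² = 1/10, sgn -1
I_A²/I_B² = (1/5)/(1/10) = 2/1

2/1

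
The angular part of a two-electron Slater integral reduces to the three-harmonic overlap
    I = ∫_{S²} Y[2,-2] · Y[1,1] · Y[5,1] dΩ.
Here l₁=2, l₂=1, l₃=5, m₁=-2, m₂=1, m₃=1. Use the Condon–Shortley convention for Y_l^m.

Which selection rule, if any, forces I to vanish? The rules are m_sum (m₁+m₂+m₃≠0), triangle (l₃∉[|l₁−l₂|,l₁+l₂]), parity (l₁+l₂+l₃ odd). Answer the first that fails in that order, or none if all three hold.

triangle

m₁+m₂+m₃ = -2 + 1 + 1 = 0  ✓
triangle: |2−1|=1 ≤ l₃=5 ≤ 2+1=3  ✗
parity: l₁+l₂+l₃ = 8 is even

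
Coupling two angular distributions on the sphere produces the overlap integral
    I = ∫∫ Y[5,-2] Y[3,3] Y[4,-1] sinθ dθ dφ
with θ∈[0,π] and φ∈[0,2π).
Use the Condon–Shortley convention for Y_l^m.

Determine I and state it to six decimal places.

-0.179179

m-sum 0 ✓  L=12 even ✓  2≤4≤8 ✓
Π(2lᵢ+1) = 11×7×9 = 693
triangle coeff Δ(5,3,4) = 1/180180
Σ_t [1,3]: t=1:−1/576 t=2:+1/144 t=3:−1/576 = 1/288
(3j)²=20/1001 [(5 3 4; 0 0 0)], sign=+1
Σ_t [4,4]: t=4:+1/1728 = 1/1728
(3j)²=25/858 [(5 3 4; -2 3 -1)], sign=-1
⇒ 4πI² = 750/1859
I = (-1)√(750/1859/(4π)) = -0.17917854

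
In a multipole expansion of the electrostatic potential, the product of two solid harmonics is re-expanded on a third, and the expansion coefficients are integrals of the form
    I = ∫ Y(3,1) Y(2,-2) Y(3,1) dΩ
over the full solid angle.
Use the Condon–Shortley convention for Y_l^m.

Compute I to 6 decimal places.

m-sum 0 ✓  L=8 even ✓  1≤3≤5 ✓
Π(2lᵢ+1) = 7×5×7 = 245
triangle coeff Δ(3,2,3) = 1/3780
Σ_t [0,2]: t=0:+1/24 t=1:−1/4 t=2:+1/24 = -1/6
(3j)²=4/105 [(3 2 3; 0 0 0)], sign=+1
Σ_t [0,0]: t=0:+1/16 = 1/16
(3j)²=2/35 [(3 2 3; 1 -2 1)], sign=+1
⇒ 4πI² = 8/15
I = (+1)√(8/15/(4π)) = 0.20601291

0.206013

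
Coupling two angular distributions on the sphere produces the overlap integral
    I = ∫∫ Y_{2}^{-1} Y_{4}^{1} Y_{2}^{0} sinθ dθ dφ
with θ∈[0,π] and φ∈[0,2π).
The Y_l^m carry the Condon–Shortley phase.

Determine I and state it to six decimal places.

-0.220728

m-sum 0 ✓  L=8 even ✓  2≤2≤6 ✓
Π(2lᵢ+1) = 5×9×5 = 225
triangle coeff Δ(2,4,2) = 1/630
Σ_t [2,2]: t=2:+1/16 = 1/16
(3j)²=2/35 [(2 4 2; 0 0 0)], sign=+1
Σ_t [3,3]: t=3:−1/24 = -1/24
(3j)²=1/21 [(2 4 2; -1 1 0)], sign=-1
⇒ 4πI² = 30/49
I = (-1)√(30/49/(4π)) = -0.22072812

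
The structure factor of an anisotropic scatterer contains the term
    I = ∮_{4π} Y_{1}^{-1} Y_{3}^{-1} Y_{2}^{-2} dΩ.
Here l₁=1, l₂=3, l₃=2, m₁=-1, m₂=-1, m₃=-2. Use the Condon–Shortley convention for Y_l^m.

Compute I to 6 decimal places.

0.000000

-1 − 1 − 2 = -4 ≠ 0: azimuthal integral kills it; I = 0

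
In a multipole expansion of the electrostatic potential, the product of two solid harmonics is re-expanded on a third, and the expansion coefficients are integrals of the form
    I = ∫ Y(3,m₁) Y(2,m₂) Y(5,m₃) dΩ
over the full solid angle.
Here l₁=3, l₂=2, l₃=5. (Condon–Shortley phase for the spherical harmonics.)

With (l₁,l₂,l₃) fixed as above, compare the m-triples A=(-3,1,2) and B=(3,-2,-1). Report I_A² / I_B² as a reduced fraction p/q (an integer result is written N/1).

l's match ⇒ only the (l;m) 3-j factors differ between A and B.
A: triangle coeff Δ(3,2,5) = 1/2310; Σ_t [0,0]: t=0:+1/4320 = 1/4320; (3j)²=1/330 [(3 2 5; -3 1 2)], sign=-1
B: triangle coeff Δ(3,2,5) = 1/2310; Σ_t [0,0]: t=0:+1/17280 = 1/17280; (3j)²=1/2310 [(3 2 5; 3 -2 -1)], sign=+1
I_A²/I_B² = (1/330)/(1/2310) = 7/1

7/1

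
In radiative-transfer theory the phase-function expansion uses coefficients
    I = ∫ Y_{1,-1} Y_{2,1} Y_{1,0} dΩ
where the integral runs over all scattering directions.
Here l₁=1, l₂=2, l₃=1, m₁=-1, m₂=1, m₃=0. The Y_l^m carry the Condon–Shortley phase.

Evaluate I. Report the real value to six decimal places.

-0.218510

m-sum 0 ✓  L=4 even ✓  1≤1≤3 ✓
Π(2lᵢ+1) = 3×5×3 = 45
triangle coeff Δ(1,2,1) = 1/30
Σ_t [1,1]: t=1:−1/1 = -1/1
(3j)²=2/15 [(1 2 1; 0 0 0)], sign=+1
Σ_t [2,2]: t=2:+1/2 = 1/2
(3j)²=1/10 [(1 2 1; -1 1 0)], sign=-1
⇒ 4πI² = 3/5
I = (-1)√(3/5/(4π)) = -0.21850969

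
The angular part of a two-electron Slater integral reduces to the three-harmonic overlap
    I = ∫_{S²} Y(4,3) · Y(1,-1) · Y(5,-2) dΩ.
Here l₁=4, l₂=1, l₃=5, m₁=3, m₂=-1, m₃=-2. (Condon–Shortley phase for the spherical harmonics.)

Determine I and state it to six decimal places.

0.085055

m-sum 0 ✓  L=10 even ✓  3≤5≤5 ✓
Π(2lᵢ+1) = 9×3×11 = 297
triangle coeff Δ(4,1,5) = 1/495
Σ_t [0,0]: t=0:+1/576 = 1/576
(3j)²=5/99 [(4 1 5; 0 0 0)], sign=-1
Σ_t [0,0]: t=0:+1/10080 = 1/10080
(3j)²=1/165 [(4 1 5; 3 -1 -2)], sign=-1
⇒ 4πI² = 1/11
I = (+1)√(1/11/(4π)) = 0.08505478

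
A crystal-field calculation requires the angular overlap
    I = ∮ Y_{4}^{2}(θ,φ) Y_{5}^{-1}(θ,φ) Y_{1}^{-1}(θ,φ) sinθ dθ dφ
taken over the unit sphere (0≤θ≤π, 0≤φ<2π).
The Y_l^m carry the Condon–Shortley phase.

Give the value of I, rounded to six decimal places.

Rules hold: Σm=0, L=10 even, 1≤1≤9.
N = 9·11·3 = 297
Δ = 8!·0!·2!/11! = 1/495
Racah Σ t=4..4: t=4:+1/576 = 1/576
⇒ 3j(4 5 1; 0 0 0)² = 5/99, sgn -1
Racah Σ t=2..2: t=2:+1/2880 = 1/2880
⇒ 3j(4 5 1; 2 -1 -1)² = 2/165, sgn +1
4πI² = N·(3j₀)²·(3jₘ)² = 2/11
I = -1·√(0.181818/4π) = -0.12028562

-0.120286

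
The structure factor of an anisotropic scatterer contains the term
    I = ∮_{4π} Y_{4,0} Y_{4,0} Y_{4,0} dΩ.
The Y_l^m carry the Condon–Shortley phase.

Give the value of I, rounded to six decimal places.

Checks pass: Σm=0; 12 even; l₃=4∈[0,8].
(2·4+1)(2·4+1)(2·4+1) = 729
Δ: 4! 4! 4! / 13! → 1/450450
sum: t=0:+1/13824 t=1:−1/216 t=2:+1/64 t=3:−1/216 t=4:+1/13824 = 5/768
3j²(4 4 4; 0 0 0) = Δ·Π!·Σ² = 18/1001  (sign +1)
(m-triple is (0,0,0) — same symbol as above.)
combine: 4πI² = 729·18/1001·18/1001 = 236196/1002001
take √, sign +1: I = 0.13696111

0.136961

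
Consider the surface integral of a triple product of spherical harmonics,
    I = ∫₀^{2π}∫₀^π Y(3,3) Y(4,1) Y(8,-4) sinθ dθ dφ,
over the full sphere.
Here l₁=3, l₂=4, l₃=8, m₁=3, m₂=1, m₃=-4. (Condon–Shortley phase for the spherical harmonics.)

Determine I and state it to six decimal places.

0.000000

|3−4|≤8≤3+4 violated ⇒ I = 0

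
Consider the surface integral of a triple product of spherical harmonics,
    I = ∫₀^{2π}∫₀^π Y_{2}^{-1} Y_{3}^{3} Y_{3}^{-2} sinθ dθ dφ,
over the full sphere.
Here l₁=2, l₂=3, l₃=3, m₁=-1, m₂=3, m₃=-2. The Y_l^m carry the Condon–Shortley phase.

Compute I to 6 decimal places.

-0.210261

Rules hold: Σm=0, L=8 even, 1≤3≤5.
N = 5·7·7 = 245
Δ = 2!·2!·4!/9! = 1/3780
Racah Σ t=0..2: t=0:+1/24 t=1:−1/4 t=2:+1/24 = -1/6
⇒ 3j(2 3 3; 0 0 0)² = 4/105, sgn +1
Racah Σ t=2..2: t=2:+1/48 = 1/48
⇒ 3j(2 3 3; -1 3 -2)² = 5/84, sgn -1
4πI² = N·(3j₀)²·(3jₘ)² = 5/9
I = -1·√(0.555556/4π) = -0.21026104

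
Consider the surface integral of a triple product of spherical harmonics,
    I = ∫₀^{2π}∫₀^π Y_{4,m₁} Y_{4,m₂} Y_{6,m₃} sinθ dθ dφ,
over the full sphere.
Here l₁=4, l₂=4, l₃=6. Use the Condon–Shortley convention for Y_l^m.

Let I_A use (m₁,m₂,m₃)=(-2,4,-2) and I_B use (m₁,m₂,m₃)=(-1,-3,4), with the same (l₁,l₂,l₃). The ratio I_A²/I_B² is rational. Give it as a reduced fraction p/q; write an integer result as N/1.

40/3

l's match ⇒ only the (l;m) 3-j factors differ between A and B.
A: triangle coeff Δ(4,4,6) = 1/1261260; Σ_t [2,2]: t=2:+1/69120 = 1/69120; (3j)²=4/429 [(4 4 6; -2 4 -2)], sign=+1
B: triangle coeff Δ(4,4,6) = 1/1261260; Σ_t [0,1]: t=0:+1/28800 t=1:−1/34560 = 1/172800; (3j)²=1/1430 [(4 4 6; -1 -3 4)], sign=+1
I_A²/I_B² = (4/429)/(1/1430) = 40/3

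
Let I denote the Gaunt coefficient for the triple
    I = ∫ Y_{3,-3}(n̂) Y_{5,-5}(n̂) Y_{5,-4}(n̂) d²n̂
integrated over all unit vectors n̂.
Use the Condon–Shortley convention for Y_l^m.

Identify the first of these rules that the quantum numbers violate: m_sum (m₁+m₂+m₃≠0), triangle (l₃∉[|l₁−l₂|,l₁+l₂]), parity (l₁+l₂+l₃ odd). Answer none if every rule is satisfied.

m_sum

m₁+m₂+m₃ = -3 − 5 − 4 = -12  ✗
triangle: |3−5|=2 ≤ l₃=5 ≤ 3+5=8
parity: l₁+l₂+l₃ = 13 is odd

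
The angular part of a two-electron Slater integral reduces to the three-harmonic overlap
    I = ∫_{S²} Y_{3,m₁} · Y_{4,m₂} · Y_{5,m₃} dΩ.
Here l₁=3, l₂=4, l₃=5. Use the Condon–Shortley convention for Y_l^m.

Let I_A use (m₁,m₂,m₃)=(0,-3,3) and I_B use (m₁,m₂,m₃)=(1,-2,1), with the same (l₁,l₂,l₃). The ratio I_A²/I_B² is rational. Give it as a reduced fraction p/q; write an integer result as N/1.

1764/1849

Shared (l₁,l₂,l₃)=(3,4,5): N and (l;000)² cancel in I_A²/I_B².
A: Δ = 2!·4!·6!/13! = 1/180180; Racah Σ t=0..1: t=0:+1/1440 t=1:−1/2880 = 1/2880; ⇒ 3j(3 4 5; 0 -3 3)² = 7/715, sgn +1
B: Δ = 2!·4!·6!/13! = 1/180180; Racah Σ t=0..2: t=0:+1/384 t=1:−1/720 t=2:+1/34560 = 43/34560; ⇒ 3j(3 4 5; 1 -2 1)² = 1849/180180, sgn +1
I_A²/I_B² = (7/715)/(1849/180180) = 1764/1849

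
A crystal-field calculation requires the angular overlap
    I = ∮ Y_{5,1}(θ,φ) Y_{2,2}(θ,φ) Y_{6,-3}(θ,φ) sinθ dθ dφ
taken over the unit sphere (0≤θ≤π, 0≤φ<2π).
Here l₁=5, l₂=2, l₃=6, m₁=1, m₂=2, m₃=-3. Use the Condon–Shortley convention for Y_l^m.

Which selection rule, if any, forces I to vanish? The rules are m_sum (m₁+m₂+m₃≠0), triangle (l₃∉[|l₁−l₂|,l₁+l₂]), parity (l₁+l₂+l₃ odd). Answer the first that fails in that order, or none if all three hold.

parity

azimuthal sum: 1 + 2 − 3 = 0  ✓
3 ≤ 6 ≤ 7 (triangle on l)  ✓
L = 5 + 2 + 6 = 13 (odd)  ✗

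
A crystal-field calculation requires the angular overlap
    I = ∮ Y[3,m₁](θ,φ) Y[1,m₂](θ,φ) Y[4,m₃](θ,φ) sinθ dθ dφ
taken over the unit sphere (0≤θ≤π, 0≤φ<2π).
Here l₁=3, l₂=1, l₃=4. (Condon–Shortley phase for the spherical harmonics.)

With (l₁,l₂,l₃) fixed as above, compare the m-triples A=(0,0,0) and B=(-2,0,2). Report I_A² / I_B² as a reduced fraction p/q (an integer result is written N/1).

Shared (l₁,l₂,l₃)=(3,1,4): N and (l;000)² cancel in I_A²/I_B².
A: Δ = 0!·6!·2!/9! = 1/252; Racah Σ t=0..0: t=0:+1/36 = 1/36; ⇒ 3j(3 1 4; 0 0 0)² = 4/63, sgn +1
B: Δ = 0!·6!·2!/9! = 1/252; Racah Σ t=0..0: t=0:+1/120 = 1/120; ⇒ 3j(3 1 4; -2 0 2)² = 1/21, sgn +1
I_A²/I_B² = (4/63)/(1/21) = 4/3

4/3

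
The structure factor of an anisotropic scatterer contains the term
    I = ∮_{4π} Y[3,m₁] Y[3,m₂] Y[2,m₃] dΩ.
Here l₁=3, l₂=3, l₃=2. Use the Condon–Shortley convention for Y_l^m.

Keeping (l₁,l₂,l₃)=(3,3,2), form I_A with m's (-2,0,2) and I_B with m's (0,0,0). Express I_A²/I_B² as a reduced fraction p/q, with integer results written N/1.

Shared (l₁,l₂,l₃)=(3,3,2): N and (l;000)² cancel in I_A²/I_B².
A: Δ = 4!·2!·2!/9! = 1/3780; Racah Σ t=3..3: t=3:−1/24 = -1/24; ⇒ 3j(3 3 2; -2 0 2)² = 1/21, sgn -1
B: Δ = 4!·2!·2!/9! = 1/3780; Racah Σ t=1..3: t=1:−1/24 t=2:+1/4 t=3:−1/24 = 1/6; ⇒ 3j(3 3 2; 0 0 0)² = 4/105, sgn +1
I_A²/I_B² = (1/21)/(4/105) = 5/4

5/4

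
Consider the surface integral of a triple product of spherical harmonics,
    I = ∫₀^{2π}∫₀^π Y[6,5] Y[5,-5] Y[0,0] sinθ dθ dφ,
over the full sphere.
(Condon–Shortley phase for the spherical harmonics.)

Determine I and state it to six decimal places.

l₃=0 ∉ [1,11] — triangle fails ⇒ I = 0

0.000000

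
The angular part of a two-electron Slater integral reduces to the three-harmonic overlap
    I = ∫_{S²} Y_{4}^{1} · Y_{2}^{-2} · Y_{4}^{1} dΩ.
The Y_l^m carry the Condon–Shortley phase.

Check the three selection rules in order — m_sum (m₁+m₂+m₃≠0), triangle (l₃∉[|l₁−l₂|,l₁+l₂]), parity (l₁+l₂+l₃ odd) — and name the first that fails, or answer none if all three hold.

none

m₁+m₂+m₃ = 1 − 2 + 1 = 0  ✓
triangle: |4−2|=2 ≤ l₃=4 ≤ 4+2=6  ✓
parity: l₁+l₂+l₃ = 10 is even  ✓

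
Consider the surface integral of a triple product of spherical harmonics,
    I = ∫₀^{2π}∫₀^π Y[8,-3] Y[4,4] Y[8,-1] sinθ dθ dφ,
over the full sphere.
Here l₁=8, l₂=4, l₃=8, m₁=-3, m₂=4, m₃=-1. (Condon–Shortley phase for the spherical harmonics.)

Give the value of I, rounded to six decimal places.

m-sum 0 ✓  L=20 even ✓  4≤8≤12 ✓
Π(2lᵢ+1) = 17×9×17 = 2601
triangle coeff Δ(8,4,8) = 1/185175900
Σ_t [0,4]: t=0:+1/557383680 t=1:−1/21772800 t=2:+1/8294400 t=3:−1/21772800 t=4:+1/557383680 = 1/30965760
(3j)²=36/4199 [(8 4 8; 0 0 0)], sign=+1
Σ_t [4,4]: t=4:+1/348364800 = 1/348364800
(3j)²=66/4199 [(8 4 8; -3 4 -1)], sign=-1
⇒ 4πI² = 21384/61009
I = (-1)√(21384/61009/(4π)) = -0.16701004

-0.167010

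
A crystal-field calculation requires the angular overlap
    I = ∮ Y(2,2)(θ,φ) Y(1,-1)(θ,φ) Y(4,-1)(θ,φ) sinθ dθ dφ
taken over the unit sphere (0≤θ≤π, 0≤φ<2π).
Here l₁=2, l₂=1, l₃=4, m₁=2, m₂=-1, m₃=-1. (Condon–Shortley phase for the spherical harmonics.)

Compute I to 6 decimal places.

triangle: need 1≤l₃≤3, have 4; I=0

0.000000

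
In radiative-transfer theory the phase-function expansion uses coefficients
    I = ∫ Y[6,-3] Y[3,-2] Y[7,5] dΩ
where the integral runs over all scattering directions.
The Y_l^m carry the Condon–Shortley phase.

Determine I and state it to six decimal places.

Rules hold: Σm=0, L=16 even, 3≤7≤9.
N = 13·7·15 = 1365
Δ = 2!·10!·4!/17! = 1/2042040
Racah Σ t=0..2: t=0:+1/207360 t=1:−1/57600 t=2:+1/207360 = -1/129600
⇒ 3j(6 3 7; 0 0 0)² = 168/12155, sgn +1
Racah Σ t=0..1: t=0:+1/4354560 t=1:−1/1935360 = -1/3483648
⇒ 3j(6 3 7; -3 -2 5)² = 125/12376, sgn -1
4πI² = N·(3j₀)²·(3jₘ)² = 7875/41327
I = -1·√(0.190553/4π) = -0.12314121

-0.123141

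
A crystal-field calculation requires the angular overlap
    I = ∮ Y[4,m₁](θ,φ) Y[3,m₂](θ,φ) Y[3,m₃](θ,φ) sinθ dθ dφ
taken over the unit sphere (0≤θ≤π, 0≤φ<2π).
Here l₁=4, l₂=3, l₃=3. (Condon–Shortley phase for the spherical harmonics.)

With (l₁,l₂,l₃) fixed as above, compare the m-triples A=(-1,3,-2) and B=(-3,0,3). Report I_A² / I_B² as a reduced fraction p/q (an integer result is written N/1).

l's match ⇒ only the (l;m) 3-j factors differ between A and B.
A: triangle coeff Δ(4,3,3) = 1/34650; Σ_t [4,4]: t=4:+1/288 = 1/288; (3j)²=5/231 [(4 3 3; -1 3 -2)], sign=-1
B: triangle coeff Δ(4,3,3) = 1/34650; Σ_t [3,3]: t=3:−1/288 = -1/288; (3j)²=1/22 [(4 3 3; -3 0 3)], sign=-1
I_A²/I_B² = (5/231)/(1/22) = 10/21

10/21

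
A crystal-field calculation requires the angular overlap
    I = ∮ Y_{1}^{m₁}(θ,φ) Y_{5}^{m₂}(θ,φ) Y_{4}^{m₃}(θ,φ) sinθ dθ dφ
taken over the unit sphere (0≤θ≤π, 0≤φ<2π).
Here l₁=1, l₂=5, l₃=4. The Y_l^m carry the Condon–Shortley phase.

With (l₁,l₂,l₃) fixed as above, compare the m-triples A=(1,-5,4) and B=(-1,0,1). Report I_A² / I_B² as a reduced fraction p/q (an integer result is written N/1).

9/2

Same 1,5,4: normalisation and zero-m 3j drop out of the ratio.
A: Δ: 2! 0! 8! / 11! → 1/495; sum: t=0:+1/80640 = 1/80640; 3j²(1 5 4; 1 -5 4) = Δ·Π!·Σ² = 1/11  (sign +1)
B: Δ: 2! 0! 8! / 11! → 1/495; sum: t=2:+1/1440 = 1/1440; 3j²(1 5 4; -1 0 1) = Δ·Π!·Σ² = 2/99  (sign -1)
I_A²/I_B² = (1/11)/(2/99) = 9/2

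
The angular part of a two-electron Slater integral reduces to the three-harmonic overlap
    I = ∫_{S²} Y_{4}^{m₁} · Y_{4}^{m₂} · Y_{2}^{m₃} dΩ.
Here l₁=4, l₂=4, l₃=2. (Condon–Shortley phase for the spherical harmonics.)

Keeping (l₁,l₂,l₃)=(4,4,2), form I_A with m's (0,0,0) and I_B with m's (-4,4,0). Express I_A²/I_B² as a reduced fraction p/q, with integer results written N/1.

l's match ⇒ only the (l;m) 3-j factors differ between A and B.
A: triangle coeff Δ(4,4,2) = 1/13860; Σ_t [2,4]: t=2:+1/192 t=3:−1/36 t=4:+1/192 = -5/288; (3j)²=20/693 [(4 4 2; 0 0 0)], sign=-1
B: triangle coeff Δ(4,4,2) = 1/13860; Σ_t [6,6]: t=6:+1/2880 = 1/2880; (3j)²=28/495 [(4 4 2; -4 4 0)], sign=+1
I_A²/I_B² = (20/693)/(28/495) = 25/49

25/49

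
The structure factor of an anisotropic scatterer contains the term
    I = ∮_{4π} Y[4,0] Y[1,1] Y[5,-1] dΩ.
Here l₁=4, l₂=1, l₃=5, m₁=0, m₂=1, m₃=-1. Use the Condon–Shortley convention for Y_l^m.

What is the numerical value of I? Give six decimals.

m-sum 0 ✓  L=10 even ✓  3≤5≤5 ✓
Π(2lᵢ+1) = 9×3×11 = 297
triangle coeff Δ(4,1,5) = 1/495
Σ_t [0,0]: t=0:+1/576 = 1/576
(3j)²=5/99 [(4 1 5; 0 0 0)], sign=-1
Σ_t [0,0]: t=0:+1/1152 = 1/1152
(3j)²=1/33 [(4 1 5; 0 1 -1)], sign=+1
⇒ 4πI² = 5/11
I = (-1)√(5/11/(4π)) = -0.19018827

-0.190188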